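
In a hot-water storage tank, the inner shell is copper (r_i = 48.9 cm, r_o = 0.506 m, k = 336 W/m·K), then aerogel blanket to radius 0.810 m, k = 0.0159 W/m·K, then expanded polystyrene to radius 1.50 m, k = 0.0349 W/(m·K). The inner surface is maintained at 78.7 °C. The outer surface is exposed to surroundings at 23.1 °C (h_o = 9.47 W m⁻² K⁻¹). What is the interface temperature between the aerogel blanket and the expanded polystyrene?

Treat each layer as a resistance in series:
  R_copper = (1/0.489 − 1/0.506)/(4πk) = 0.06871/(4π·336) = 1.627×10^-5 K/W
  R_aerogel blanket = (1/0.506 − 1/0.810)/(4πk) = 0.7417/(4π·0.0159) = 3.712 K/W
  R_expanded polystyrene = (1/0.810 − 1/1.50)/(4πk) = 0.5679/(4π·0.0349) = 1.295 K/W
  R_conv,out = 1/(4πr²h) = 1/(4π·1.50²·9.47) = 0.003735 K/W
ΣR = 1.627×10^-5 + 3.712 + 1.295 + 0.003735 = 5.011 K/W
Q = ΔT/ΣR = (78.7 °C − 23.1 °C)/5.011 = 11.10 W
From the inner boundary to the aerogel blanket/expanded polystyrene interface, ΣR_partial = 3.712 K/W.
T_interface = T_in − Q·ΣR_partial = 78.7 °C − (11.10)(3.712) = 37.5 °C

T = 37.5 °C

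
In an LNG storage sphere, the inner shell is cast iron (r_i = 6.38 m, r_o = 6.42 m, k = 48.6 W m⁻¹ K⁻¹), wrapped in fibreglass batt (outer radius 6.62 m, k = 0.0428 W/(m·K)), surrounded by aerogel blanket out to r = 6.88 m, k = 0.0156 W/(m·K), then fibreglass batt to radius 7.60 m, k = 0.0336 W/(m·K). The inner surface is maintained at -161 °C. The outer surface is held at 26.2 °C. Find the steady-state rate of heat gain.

Treat each layer as a resistance in series:
  R_cast iron = (1/6.38 − 1/6.42)/(4πk) = 9.766×10^-4/(4π·48.6) = 1.599×10^-6 K/W
  R_fibreglass batt = (1/6.42 − 1/6.62)/(4πk) = 0.004706/(4π·0.0428) = 0.008750 K/W
  R_aerogel blanket = (1/6.62 − 1/6.88)/(4πk) = 0.005709/(4π·0.0156) = 0.02912 K/W
  R_fibreglass batt = (1/6.88 − 1/7.60)/(4πk) = 0.01377/(4π·0.0336) = 0.03261 K/W
ΣR = 1.599×10^-6 + 0.008750 + 0.02912 + 0.03261 = 0.07048 K/W
Q = ΔT/ΣR = (-161 °C − 26.2 °C)/0.07048 = -2660 W
(Negative Q ⇒ heat flows inward; heat gain = 2660 W.)

Q = 2660 W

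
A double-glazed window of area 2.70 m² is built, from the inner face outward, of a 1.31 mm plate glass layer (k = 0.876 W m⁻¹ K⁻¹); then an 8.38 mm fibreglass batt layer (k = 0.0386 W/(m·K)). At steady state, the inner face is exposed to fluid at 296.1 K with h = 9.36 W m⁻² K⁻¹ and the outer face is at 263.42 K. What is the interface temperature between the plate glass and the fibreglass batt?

Resistance network (inner→outer):
  R_conv,in = 1/(hA) = 1/(9.36·2.70) = 0.03957 K/W
  R_plate glass = L/(kA) = 0.00131/(0.876·2.70) = 5.539×10^-4 K/W
  R_fibreglass batt = L/(kA) = 0.00838/(0.0386·2.70) = 0.08041 K/W
ΣR = 0.03957 + 5.539×10^-4 + 0.08041 = 0.1205 K/W
Q = ΔT/ΣR = (296.1 K − 263.42 K)/0.1205 = 271.2 W
From the inner boundary to the plate glass/fibreglass batt interface, ΣR_partial = 0.04012 K/W.
T_interface = T_in − Q·ΣR_partial = 296.1 K − (271.2)(0.04012) = 285.2 K

T = 285.2 K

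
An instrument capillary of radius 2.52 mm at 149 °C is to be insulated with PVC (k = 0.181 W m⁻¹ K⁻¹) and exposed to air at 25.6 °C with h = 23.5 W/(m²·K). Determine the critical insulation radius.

r_cr = 0.770 cm

For a cylinder, r_cr = k_ins/h = 0.181/23.5 = 0.00770 m = 0.770 cm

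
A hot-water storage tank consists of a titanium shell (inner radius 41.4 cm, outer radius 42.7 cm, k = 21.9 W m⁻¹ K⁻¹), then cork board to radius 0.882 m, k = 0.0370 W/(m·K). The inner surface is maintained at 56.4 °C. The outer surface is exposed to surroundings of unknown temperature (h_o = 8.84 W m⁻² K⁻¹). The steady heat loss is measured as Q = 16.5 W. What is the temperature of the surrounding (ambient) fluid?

Series resistances:
  R_titanium = (1/0.414 − 1/0.427)/(4πk) = 0.07354/(4π·21.9) = 2.672×10^-4 K/W
  R_cork board = (1/0.427 − 1/0.882)/(4πk) = 1.208/(4π·0.0370) = 2.598 K/W
  R_conv,out = 1/(4πr²h) = 1/(4π·0.882²·8.84) = 0.01157 K/W
ΣR = 2.610 K/W
ΔT = Q·ΣR = 16.5 × 2.610 = 43.06 K
Heat flows outward, so T_out = T_in − ΔT = 56.4 − 43.06 = 13.3 °C

T_out = 13.3 °C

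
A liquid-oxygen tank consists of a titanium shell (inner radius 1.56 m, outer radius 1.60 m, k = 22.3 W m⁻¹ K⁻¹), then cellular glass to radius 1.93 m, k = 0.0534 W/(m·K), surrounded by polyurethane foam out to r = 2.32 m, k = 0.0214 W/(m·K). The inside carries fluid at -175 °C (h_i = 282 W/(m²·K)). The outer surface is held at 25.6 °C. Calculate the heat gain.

Q = 415 W

Resistance network (inner→outer):
  R_conv,in = 1/(4πr²h) = 1/(4π·1.56²·282) = 1.160×10^-4 K/W
  R_titanium = (1/1.56 − 1/1.60)/(4πk) = 0.01603/(4π·22.3) = 5.719×10^-5 K/W
  R_cellular glass = (1/1.60 − 1/1.93)/(4πk) = 0.1069/(4π·0.0534) = 0.1593 K/W
  R_polyurethane foam = (1/1.93 − 1/2.32)/(4πk) = 0.08710/(4π·0.0214) = 0.3239 K/W
ΣR = 1.160×10^-4 + 5.719×10^-5 + 0.1593 + 0.3239 = 0.4834 K/W
Q = ΔT/ΣR = (-175 °C − 25.6 °C)/0.4834 = -415 W
(Negative Q ⇒ heat flows inward; heat gain = 415 W.)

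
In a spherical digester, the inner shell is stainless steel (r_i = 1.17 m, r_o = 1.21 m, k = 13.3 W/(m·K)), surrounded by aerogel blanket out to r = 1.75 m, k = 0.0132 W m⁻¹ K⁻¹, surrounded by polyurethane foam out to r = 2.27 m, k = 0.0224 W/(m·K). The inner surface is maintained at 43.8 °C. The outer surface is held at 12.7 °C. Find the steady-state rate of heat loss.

Treat each layer as a resistance in series:
  R_stainless steel = (1/1.17 − 1/1.21)/(4πk) = 0.02825/(4π·13.3) = 1.691×10^-4 K/W
  R_aerogel blanket = (1/1.21 − 1/1.75)/(4πk) = 0.2550/(4π·0.0132) = 1.537 K/W
  R_polyurethane foam = (1/1.75 − 1/2.27)/(4πk) = 0.1309/(4π·0.0224) = 0.4650 K/W
ΣR = 1.691×10^-4 + 1.537 + 0.4650 = 2.002 K/W
Q = ΔT/ΣR = (43.8 °C − 12.7 °C)/2.002 = 15.5 W

Q = 15.5 W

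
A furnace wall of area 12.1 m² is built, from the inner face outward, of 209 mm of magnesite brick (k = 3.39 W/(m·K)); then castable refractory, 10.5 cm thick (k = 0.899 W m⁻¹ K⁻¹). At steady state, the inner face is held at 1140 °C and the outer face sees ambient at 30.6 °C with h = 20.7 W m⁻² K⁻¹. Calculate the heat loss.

Series thermal resistances, inner to outer:
  R_magnesite brick = L/(kA) = 0.209/(3.39·12.1) = 0.005095 K/W
  R_castable refractory = L/(kA) = 0.105/(0.899·12.1) = 0.009653 K/W
  R_conv,out = 1/(hA) = 1/(20.7·12.1) = 0.003992 K/W
ΣR = 0.005095 + 0.009653 + 0.003992 = 0.01874 K/W
Q = ΔT/ΣR = (1140 °C − 30.6 °C)/0.01874 = 59200 W

Q = 59200 W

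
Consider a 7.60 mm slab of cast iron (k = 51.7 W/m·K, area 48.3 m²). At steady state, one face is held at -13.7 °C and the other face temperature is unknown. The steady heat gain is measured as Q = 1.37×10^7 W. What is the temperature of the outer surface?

Series resistances:
  R_cast iron = L/(kA) = 0.00760/(51.7·48.3) = 3.044×10^-6 K/W
ΣR = 3.044×10^-6 K/W
ΔT = Q·ΣR = 1.37×10^7 × 3.044×10^-6 = 41.70 K
Heat flows inward, so T_out = T_in + ΔT = -13.7 + 41.70 = 28.0 °C

T_out = 28.0 °C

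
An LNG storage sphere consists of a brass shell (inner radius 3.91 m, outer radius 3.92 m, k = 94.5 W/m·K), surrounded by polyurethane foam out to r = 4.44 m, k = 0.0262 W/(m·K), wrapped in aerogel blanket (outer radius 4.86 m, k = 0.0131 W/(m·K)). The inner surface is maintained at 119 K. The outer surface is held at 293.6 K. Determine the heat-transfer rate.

Series thermal resistances, inner to outer:
  R_brass = (1/3.91 − 1/3.92)/(4πk) = 6.524×10^-4/(4π·94.5) = 5.494×10^-7 K/W
  R_polyurethane foam = (1/3.92 − 1/4.44)/(4πk) = 0.02988/(4π·0.0262) = 0.09075 K/W
  R_aerogel blanket = (1/4.44 − 1/4.86)/(4πk) = 0.01946/(4π·0.0131) = 0.1182 K/W
ΣR = 5.494×10^-7 + 0.09075 + 0.1182 = 0.2090 K/W
Q = ΔT/ΣR = (119 K − 293.6 K)/0.2090 = -835 W
(Negative Q ⇒ heat flows inward; heat gain = 835 W.)

Q = 835 W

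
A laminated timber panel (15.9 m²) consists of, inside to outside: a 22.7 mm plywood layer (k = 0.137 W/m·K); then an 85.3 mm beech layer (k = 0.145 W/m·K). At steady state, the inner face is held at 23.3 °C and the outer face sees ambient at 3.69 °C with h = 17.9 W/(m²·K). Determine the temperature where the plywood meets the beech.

Series thermal resistances, inner to outer:
  R_plywood = L/(kA) = 0.0227/(0.137·15.9) = 0.01042 K/W
  R_beech = L/(kA) = 0.0853/(0.145·15.9) = 0.03700 K/W
  R_conv,out = 1/(hA) = 1/(17.9·15.9) = 0.003514 K/W
ΣR = 0.01042 + 0.03700 + 0.003514 = 0.05093 K/W
Q = ΔT/ΣR = (23.3 °C − 3.69 °C)/0.05093 = 385.0 W
From the inner boundary to the plywood/beech interface, ΣR_partial = 0.01042 K/W.
T_interface = T_in − Q·ΣR_partial = 23.3 °C − (385.0)(0.01042) = 19.3 °C

T = 19.3 °C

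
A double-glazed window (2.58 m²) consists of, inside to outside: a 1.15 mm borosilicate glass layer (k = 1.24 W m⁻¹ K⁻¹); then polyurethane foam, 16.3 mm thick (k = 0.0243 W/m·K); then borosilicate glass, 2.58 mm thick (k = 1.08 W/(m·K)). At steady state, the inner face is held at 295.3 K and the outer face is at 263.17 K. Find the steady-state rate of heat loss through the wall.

Q = 123 W

Resistance network (inner→outer):
  R_borosilicate glass = L/(kA) = 0.00115/(1.24·2.58) = 3.595×10^-4 K/W
  R_polyurethane foam = L/(kA) = 0.0163/(0.0243·2.58) = 0.2600 K/W
  R_borosilicate glass = L/(kA) = 0.00258/(1.08·2.58) = 9.259×10^-4 K/W
ΣR = 3.595×10^-4 + 0.2600 + 9.259×10^-4 = 0.2613 K/W
Q = ΔT/ΣR = (295.3 K − 263.17 K)/0.2613 = 123 W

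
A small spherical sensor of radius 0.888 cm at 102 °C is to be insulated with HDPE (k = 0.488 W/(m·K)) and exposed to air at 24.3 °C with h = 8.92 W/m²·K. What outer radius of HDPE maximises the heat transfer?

r_cr = 10.9 cm

For a sphere, r_cr = 2k_ins/h = 2·0.488/8.92 = 0.109 m = 10.9 cm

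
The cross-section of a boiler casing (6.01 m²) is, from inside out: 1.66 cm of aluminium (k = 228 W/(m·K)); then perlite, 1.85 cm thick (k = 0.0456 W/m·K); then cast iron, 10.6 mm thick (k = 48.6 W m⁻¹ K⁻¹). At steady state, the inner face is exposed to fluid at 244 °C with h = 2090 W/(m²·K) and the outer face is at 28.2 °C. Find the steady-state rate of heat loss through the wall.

Q = 3.19 kW

Series thermal resistances, inner to outer:
  R_conv,in = 1/(hA) = 1/(2090·6.01) = 7.961×10^-5 K/W
  R_aluminium = L/(kA) = 0.0166/(228·6.01) = 1.211×10^-5 K/W
  R_perlite = L/(kA) = 0.0185/(0.0456·6.01) = 0.06750 K/W
  R_cast iron = L/(kA) = 0.0106/(48.6·6.01) = 3.629×10^-5 K/W
ΣR = 7.961×10^-5 + 1.211×10^-5 + 0.06750 + 3.629×10^-5 = 0.06763 K/W
Q = ΔT/ΣR = (244 °C − 28.2 °C)/0.06763 = 3190 W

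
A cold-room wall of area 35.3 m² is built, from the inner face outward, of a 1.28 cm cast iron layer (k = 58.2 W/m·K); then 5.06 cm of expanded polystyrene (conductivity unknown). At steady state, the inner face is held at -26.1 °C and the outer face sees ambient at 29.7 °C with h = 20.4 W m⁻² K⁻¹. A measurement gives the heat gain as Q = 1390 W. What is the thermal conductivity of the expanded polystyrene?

k = 0.0370 W/m·K

ΣR = ΔT/Q = |-26.1 − 29.7|/1390 = 0.04014 K/W
Known resistances:
  R_cast iron = L/(kA) = 0.0128/(58.2·35.3) = 6.230×10^-6 K/W
  R_conv,out = 1/(hA) = 1/(20.4·35.3) = 0.001389 K/W
R_expanded polystyrene = ΣR − ΣR_known = 0.04014 − 0.001395 = 0.03875 K/W
L/(kA) = 0.03875 ⇒ k = 0.0506/(0.03875·35.3) = 0.0370 W/m·K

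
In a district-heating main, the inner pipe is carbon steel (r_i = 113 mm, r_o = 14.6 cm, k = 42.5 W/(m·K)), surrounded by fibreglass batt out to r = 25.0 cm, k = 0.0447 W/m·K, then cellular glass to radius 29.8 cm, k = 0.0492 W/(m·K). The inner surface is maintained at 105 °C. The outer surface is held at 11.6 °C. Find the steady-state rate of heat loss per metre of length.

Q' = 37.6 W/m

Resistance network (inner→outer):
  R'_carbon steel = ln(0.146/0.113)/(2πk) = 0.2562/(2π·42.5) = 9.595×10^-4 m·K/W
  R'_fibreglass batt = ln(0.250/0.146)/(2πk) = 0.5379/(2π·0.0447) = 1.915 m·K/W
  R'_cellular glass = ln(0.298/0.250)/(2πk) = 0.1756/(2π·0.0492) = 0.5681 m·K/W
ΣR = 9.595×10^-4 + 1.915 + 0.5681 = 2.484 m·K/W
Q' = ΔT/ΣR = (105 °C − 11.6 °C)/2.484 = 37.6 W/m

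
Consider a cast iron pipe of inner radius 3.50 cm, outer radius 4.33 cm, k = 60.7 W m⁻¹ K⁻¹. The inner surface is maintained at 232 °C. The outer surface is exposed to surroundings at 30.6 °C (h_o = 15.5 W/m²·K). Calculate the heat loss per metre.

Q' = 847 W/m

Resistance network (inner→outer):
  R'_cast iron = ln(0.0433/0.0350)/(2πk) = 0.2128/(2π·60.7) = 5.580×10^-4 m·K/W
  R'_conv,out = 1/(2πr h) = 1/(2π·0.0433·15.5) = 0.2371 m·K/W
ΣR = 5.580×10^-4 + 0.2371 = 0.2377 m·K/W
Q' = ΔT/ΣR = (232 °C − 30.6 °C)/0.2377 = 847 W/m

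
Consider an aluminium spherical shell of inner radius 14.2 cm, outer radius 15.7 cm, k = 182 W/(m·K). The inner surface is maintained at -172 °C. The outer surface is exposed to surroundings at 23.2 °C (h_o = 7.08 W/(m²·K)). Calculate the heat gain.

Series thermal resistances, inner to outer:
  R_aluminium = (1/0.142 − 1/0.157)/(4πk) = 0.6728/(4π·182) = 2.942×10^-4 K/W
  R_conv,out = 1/(4πr²h) = 1/(4π·0.157²·7.08) = 0.4560 K/W
ΣR = 2.942×10^-4 + 0.4560 = 0.4563 K/W
Q = ΔT/ΣR = (-172 °C − 23.2 °C)/0.4563 = -428 W
(Negative Q ⇒ heat flows inward; heat gain = 428 W.)

Q = 428 W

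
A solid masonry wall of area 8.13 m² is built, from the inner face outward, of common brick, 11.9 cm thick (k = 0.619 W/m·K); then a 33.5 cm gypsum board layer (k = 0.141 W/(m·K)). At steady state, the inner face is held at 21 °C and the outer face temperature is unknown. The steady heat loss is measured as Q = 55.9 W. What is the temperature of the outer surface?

T_out = 3.34 °C

Sum the resistances:
  R_common brick = L/(kA) = 0.119/(0.619·8.13) = 0.02365 K/W
  R_gypsum board = L/(kA) = 0.335/(0.141·8.13) = 0.2922 K/W
ΣR = 0.3159 K/W
ΔT = Q·ΣR = 55.9 × 0.3159 = 17.66 K
Heat flows outward, so T_out = T_in − ΔT = 21 − 17.66 = 3.34 °C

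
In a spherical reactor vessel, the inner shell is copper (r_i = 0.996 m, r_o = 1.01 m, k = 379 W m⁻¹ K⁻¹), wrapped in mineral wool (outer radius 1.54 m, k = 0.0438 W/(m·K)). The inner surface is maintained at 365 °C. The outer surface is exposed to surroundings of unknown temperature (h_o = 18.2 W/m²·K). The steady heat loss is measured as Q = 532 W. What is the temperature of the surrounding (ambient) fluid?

Sum the resistances:
  R_copper = (1/0.996 − 1/1.01)/(4πk) = 0.01392/(4π·379) = 2.922×10^-6 K/W
  R_mineral wool = (1/1.01 − 1/1.54)/(4πk) = 0.3407/(4π·0.0438) = 0.6191 K/W
  R_conv,out = 1/(4πr²h) = 1/(4π·1.54²·18.2) = 0.001844 K/W
ΣR = 0.6209 K/W
ΔT = Q·ΣR = 532 × 0.6209 = 330.3 K
Heat flows outward, so T_out = T_in − ΔT = 365 − 330.3 = 34.7 °C

T_out = 34.7 °C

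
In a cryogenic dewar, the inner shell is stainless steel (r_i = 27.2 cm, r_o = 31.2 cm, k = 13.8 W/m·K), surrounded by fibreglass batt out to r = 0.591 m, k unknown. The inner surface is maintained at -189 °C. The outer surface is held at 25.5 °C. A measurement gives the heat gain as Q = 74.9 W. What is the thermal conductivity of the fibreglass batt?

ΣR = ΔT/Q = |-189 − 25.5|/74.9 = 2.864 K/W
Known resistances:
  R_stainless steel = (1/0.272 − 1/0.312)/(4πk) = 0.4713/(4π·13.8) = 0.002718 K/W
R_fibreglass batt = ΣR − ΣR_known = 2.864 − 0.002718 = 2.861 K/W
(1/r₁−1/r₂)/(4πk) = 2.861 ⇒ k = 1.513/(4π·2.861) = 0.0421 W/m·K

k = 0.0421 W/m·K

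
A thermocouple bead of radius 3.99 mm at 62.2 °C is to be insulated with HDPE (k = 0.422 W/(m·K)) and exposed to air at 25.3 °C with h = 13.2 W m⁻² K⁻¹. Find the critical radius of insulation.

For a sphere, r_cr = 2k_ins/h = 2·0.422/13.2 = 0.0639 m = 6.39 cm

r_cr = 6.39 cm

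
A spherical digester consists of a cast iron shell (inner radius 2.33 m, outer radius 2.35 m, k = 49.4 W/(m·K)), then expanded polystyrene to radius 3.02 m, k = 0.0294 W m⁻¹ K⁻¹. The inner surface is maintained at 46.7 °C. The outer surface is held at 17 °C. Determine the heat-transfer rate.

Treat each layer as a resistance in series:
  R_cast iron = (1/2.33 − 1/2.35)/(4πk) = 0.003653/(4π·49.4) = 5.884×10^-6 K/W
  R_expanded polystyrene = (1/2.35 − 1/3.02)/(4πk) = 0.09441/(4π·0.0294) = 0.2555 K/W
ΣR = 5.884×10^-6 + 0.2555 = 0.2555 K/W
Q = ΔT/ΣR = (46.7 °C − 17 °C)/0.2555 = 116 W

Q = 116 W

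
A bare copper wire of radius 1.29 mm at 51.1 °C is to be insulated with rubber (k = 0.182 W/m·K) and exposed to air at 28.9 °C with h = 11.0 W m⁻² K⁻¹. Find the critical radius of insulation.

For a cylinder, r_cr = k_ins/h = 0.182/11.0 = 0.0165 m = 1.65 cm

r_cr = 1.65 cm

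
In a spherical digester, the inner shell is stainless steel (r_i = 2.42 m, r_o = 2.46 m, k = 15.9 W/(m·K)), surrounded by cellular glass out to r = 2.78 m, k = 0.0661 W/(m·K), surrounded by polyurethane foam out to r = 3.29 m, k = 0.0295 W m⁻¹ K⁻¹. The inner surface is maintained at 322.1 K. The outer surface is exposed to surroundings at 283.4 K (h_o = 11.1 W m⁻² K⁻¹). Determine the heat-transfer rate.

Series thermal resistances, inner to outer:
  R_stainless steel = (1/2.42 − 1/2.46)/(4πk) = 0.006719/(4π·15.9) = 3.363×10^-5 K/W
  R_cellular glass = (1/2.46 − 1/2.78)/(4πk) = 0.04679/(4π·0.0661) = 0.05633 K/W
  R_polyurethane foam = (1/2.78 − 1/3.29)/(4πk) = 0.05576/(4π·0.0295) = 0.1504 K/W
  R_conv,out = 1/(4πr²h) = 1/(4π·3.29²·11.1) = 6.623×10^-4 K/W
ΣR = 3.363×10^-5 + 0.05633 + 0.1504 + 6.623×10^-4 = 0.2074 K/W
Q = ΔT/ΣR = (322.1 K − 283.4 K)/0.2074 = 187 W

Q = 187 W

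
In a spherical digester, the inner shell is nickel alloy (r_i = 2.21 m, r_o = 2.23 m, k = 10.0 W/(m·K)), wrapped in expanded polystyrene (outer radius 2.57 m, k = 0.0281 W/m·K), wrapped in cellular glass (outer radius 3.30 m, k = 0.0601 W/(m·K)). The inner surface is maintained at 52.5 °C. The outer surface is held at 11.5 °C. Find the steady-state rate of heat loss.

Resistance network (inner→outer):
  R_nickel alloy = (1/2.21 − 1/2.23)/(4πk) = 0.004058/(4π·10.0) = 3.229×10^-5 K/W
  R_expanded polystyrene = (1/2.23 − 1/2.57)/(4πk) = 0.05933/(4π·0.0281) = 0.1680 K/W
  R_cellular glass = (1/2.57 − 1/3.30)/(4πk) = 0.08607/(4π·0.0601) = 0.1140 K/W
ΣR = 3.229×10^-5 + 0.1680 + 0.1140 = 0.2820 K/W
Q = ΔT/ΣR = (52.5 °C − 11.5 °C)/0.2820 = 145 W

Q = 145 W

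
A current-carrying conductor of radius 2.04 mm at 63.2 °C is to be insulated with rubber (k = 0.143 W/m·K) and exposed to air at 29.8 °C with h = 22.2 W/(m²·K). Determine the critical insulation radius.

r_cr = 0.644 cm

For a cylinder, r_cr = k_ins/h = 0.143/22.2 = 0.00644 m = 0.644 cm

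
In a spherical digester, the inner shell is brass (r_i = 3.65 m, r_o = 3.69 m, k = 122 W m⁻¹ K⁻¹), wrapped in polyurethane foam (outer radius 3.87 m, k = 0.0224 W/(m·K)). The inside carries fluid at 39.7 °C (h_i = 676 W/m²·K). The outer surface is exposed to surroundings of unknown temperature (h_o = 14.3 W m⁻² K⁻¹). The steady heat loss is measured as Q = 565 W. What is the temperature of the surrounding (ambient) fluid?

T_out = 14.2 °C

Series resistances:
  R_conv,in = 1/(4πr²h) = 1/(4π·3.65²·676) = 8.836×10^-6 K/W
  R_brass = (1/3.65 − 1/3.69)/(4πk) = 0.002970/(4π·122) = 1.937×10^-6 K/W
  R_polyurethane foam = (1/3.69 − 1/3.87)/(4πk) = 0.01260/(4π·0.0224) = 0.04478 K/W
  R_conv,out = 1/(4πr²h) = 1/(4π·3.87²·14.3) = 3.716×10^-4 K/W
ΣR = 0.04516 K/W
ΔT = Q·ΣR = 565 × 0.04516 = 25.52 K
Heat flows outward, so T_out = T_in − ΔT = 39.7 − 25.52 = 14.2 °C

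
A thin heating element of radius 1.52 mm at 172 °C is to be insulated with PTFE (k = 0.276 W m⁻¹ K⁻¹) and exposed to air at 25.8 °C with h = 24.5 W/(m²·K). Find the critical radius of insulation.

For a cylinder, r_cr = k_ins/h = 0.276/24.5 = 0.0113 m = 1.13 cm

r_cr = 1.13 cm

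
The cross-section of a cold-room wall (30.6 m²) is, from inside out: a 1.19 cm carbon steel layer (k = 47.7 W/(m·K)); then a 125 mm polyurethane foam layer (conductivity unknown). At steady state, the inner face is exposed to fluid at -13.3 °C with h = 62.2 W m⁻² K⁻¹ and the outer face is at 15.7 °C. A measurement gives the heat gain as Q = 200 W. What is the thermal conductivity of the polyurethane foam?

ΣR = ΔT/Q = |-13.3 − 15.7|/200 = 0.1450 K/W
Known resistances:
  R_conv,in = 1/(hA) = 1/(62.2·30.6) = 5.254×10^-4 K/W
  R_carbon steel = L/(kA) = 0.0119/(47.7·30.6) = 8.153×10^-6 K/W
R_polyurethane foam = ΣR − ΣR_known = 0.1450 − 5.336×10^-4 = 0.1445 K/W
L/(kA) = 0.1445 ⇒ k = 0.125/(0.1445·30.6) = 0.0283 W/m·K

k = 0.0283 W/m·K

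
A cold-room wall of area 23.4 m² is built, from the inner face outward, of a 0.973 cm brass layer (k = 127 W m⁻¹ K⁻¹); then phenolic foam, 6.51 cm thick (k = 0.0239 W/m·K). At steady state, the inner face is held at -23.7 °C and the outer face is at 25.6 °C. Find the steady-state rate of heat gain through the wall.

Resistance network (inner→outer):
  R_brass = L/(kA) = 0.00973/(127·23.4) = 3.274×10^-6 K/W
  R_phenolic foam = L/(kA) = 0.0651/(0.0239·23.4) = 0.1164 K/W
ΣR = 3.274×10^-6 + 0.1164 = 0.1164 K/W
Q = ΔT/ΣR = (-23.7 °C − 25.6 °C)/0.1164 = -424 W
(Negative Q ⇒ heat flows inward; heat gain = 424 W.)

Q = 424 W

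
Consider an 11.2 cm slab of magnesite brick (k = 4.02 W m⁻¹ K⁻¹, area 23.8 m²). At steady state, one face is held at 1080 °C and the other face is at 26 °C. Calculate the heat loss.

Q = 900 kW

Q = kA·ΔT/L = 4.02 × 23.8 × |1080 °C − 26 °C| / 0.112 = 9.00×10^5 W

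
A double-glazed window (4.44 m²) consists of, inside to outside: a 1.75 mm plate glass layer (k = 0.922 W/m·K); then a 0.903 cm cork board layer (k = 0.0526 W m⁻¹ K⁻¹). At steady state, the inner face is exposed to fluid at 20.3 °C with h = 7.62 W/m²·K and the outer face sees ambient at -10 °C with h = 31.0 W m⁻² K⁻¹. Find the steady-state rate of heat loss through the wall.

Q = 399 W

Series thermal resistances, inner to outer:
  R_conv,in = 1/(hA) = 1/(7.62·4.44) = 0.02956 K/W
  R_plate glass = L/(kA) = 0.00175/(0.922·4.44) = 4.275×10^-4 K/W
  R_cork board = L/(kA) = 0.00903/(0.0526·4.44) = 0.03867 K/W
  R_conv,out = 1/(hA) = 1/(31.0·4.44) = 0.007265 K/W
ΣR = 0.02956 + 4.275×10^-4 + 0.03867 + 0.007265 = 0.07592 K/W
Q = ΔT/ΣR = (20.3 °C − -10 °C)/0.07592 = 399 W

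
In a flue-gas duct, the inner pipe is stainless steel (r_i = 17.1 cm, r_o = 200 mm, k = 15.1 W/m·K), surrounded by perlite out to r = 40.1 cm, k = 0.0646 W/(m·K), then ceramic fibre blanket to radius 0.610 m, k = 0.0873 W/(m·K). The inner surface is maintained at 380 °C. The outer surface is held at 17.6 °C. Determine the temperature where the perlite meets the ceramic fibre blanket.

T = 129 °C

Resistance network (inner→outer):
  R'_stainless steel = ln(0.200/0.171)/(2πk) = 0.1567/(2π·15.1) = 0.001651 m·K/W
  R'_perlite = ln(0.401/0.200)/(2πk) = 0.6956/(2π·0.0646) = 1.714 m·K/W
  R'_ceramic fibre blanket = ln(0.610/0.401)/(2πk) = 0.4195/(2π·0.0873) = 0.7648 m·K/W
ΣR = 0.001651 + 1.714 + 0.7648 = 2.480 m·K/W
Q' = ΔT/ΣR = (380 °C − 17.6 °C)/2.480 = 146.1 W/m
From the inner boundary to the perlite/ceramic fibre blanket interface, ΣR_partial = 1.716 m·K/W.
T_interface = T_in − Q'·ΣR_partial = 380 °C − (146.1)(1.716) = 129 °C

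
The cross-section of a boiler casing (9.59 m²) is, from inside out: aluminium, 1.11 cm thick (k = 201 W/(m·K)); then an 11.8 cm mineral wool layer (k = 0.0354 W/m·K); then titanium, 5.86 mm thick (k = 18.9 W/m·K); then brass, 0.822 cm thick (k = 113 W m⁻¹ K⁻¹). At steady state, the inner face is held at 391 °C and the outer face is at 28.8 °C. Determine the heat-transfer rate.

Q = 1040 W

Treat each layer as a resistance in series:
  R_aluminium = L/(kA) = 0.0111/(201·9.59) = 5.758×10^-6 K/W
  R_mineral wool = L/(kA) = 0.118/(0.0354·9.59) = 0.3476 K/W
  R_titanium = L/(kA) = 0.00586/(18.9·9.59) = 3.233×10^-5 K/W
  R_brass = L/(kA) = 0.00822/(113·9.59) = 7.585×10^-6 K/W
ΣR = 5.758×10^-6 + 0.3476 + 3.233×10^-5 + 7.585×10^-6 = 0.3476 K/W
Q = ΔT/ΣR = (391 °C − 28.8 °C)/0.3476 = 1040 W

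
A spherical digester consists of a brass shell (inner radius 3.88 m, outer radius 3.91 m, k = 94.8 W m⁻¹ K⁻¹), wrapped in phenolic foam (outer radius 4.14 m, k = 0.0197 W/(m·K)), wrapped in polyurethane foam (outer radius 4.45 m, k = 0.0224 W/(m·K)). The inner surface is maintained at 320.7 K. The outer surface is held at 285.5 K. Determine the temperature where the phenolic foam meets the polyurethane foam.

Resistance network (inner→outer):
  R_brass = (1/3.88 − 1/3.91)/(4πk) = 0.001977/(4π·94.8) = 1.660×10^-6 K/W
  R_phenolic foam = (1/3.91 − 1/4.14)/(4πk) = 0.01421/(4π·0.0197) = 0.05740 K/W
  R_polyurethane foam = (1/4.14 − 1/4.45)/(4πk) = 0.01683/(4π·0.0224) = 0.05978 K/W
ΣR = 1.660×10^-6 + 0.05740 + 0.05978 = 0.1172 K/W
Q = ΔT/ΣR = (320.7 K − 285.5 K)/0.1172 = 300.3 W
From the inner boundary to the phenolic foam/polyurethane foam interface, ΣR_partial = 0.05740 K/W.
T_interface = T_in − Q·ΣR_partial = 320.7 K − (300.3)(0.05740) = 303.5 K

T = 303.5 K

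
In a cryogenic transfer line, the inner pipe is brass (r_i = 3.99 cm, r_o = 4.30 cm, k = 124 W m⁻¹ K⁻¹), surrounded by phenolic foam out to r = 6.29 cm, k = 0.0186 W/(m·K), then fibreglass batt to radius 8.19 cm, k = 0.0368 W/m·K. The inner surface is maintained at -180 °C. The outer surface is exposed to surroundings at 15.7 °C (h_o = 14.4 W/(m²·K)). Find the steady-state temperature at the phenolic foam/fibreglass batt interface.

T = -39.4 °C

Treat each layer as a resistance in series:
  R'_brass = ln(0.0430/0.0399)/(2πk) = 0.07482/(2π·124) = 9.604×10^-5 m·K/W
  R'_phenolic foam = ln(0.0629/0.0430)/(2πk) = 0.3803/(2π·0.0186) = 3.255 m·K/W
  R'_fibreglass batt = ln(0.0819/0.0629)/(2πk) = 0.2640/(2π·0.0368) = 1.142 m·K/W
  R'_conv,out = 1/(2πr h) = 1/(2π·0.0819·14.4) = 0.1350 m·K/W
ΣR = 9.604×10^-5 + 3.255 + 1.142 + 0.1350 = 4.532 m·K/W
Q' = ΔT/ΣR = (-180 °C − 15.7 °C)/4.532 = -43.18 W/m
From the inner boundary to the phenolic foam/fibreglass batt interface, ΣR_partial = 3.255 m·K/W.
T_interface = T_in − Q'·ΣR_partial = -180 °C − (-43.18)(3.255) = -39.4 °C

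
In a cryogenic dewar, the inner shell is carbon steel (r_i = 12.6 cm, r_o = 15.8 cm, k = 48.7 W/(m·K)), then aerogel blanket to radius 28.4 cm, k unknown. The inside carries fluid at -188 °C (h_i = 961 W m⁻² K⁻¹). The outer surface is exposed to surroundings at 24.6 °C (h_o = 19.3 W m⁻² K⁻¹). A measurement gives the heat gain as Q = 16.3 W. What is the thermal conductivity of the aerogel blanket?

ΣR = ΔT/Q = |-188 − 24.6|/16.3 = 13.04 K/W
Known resistances:
  R_conv,in = 1/(4πr²h) = 1/(4π·0.126²·961) = 0.005216 K/W
  R_carbon steel = (1/0.126 − 1/0.158)/(4πk) = 1.607/(4π·48.7) = 0.002627 K/W
  R_conv,out = 1/(4πr²h) = 1/(4π·0.284²·19.3) = 0.05112 K/W
R_aerogel blanket = ΣR − ΣR_known = 13.04 − 0.05896 = 12.98 K/W
(1/r₁−1/r₂)/(4πk) = 12.98 ⇒ k = 2.808/(4π·12.98) = 0.0172 W/m·K

k = 0.0172 W/m·K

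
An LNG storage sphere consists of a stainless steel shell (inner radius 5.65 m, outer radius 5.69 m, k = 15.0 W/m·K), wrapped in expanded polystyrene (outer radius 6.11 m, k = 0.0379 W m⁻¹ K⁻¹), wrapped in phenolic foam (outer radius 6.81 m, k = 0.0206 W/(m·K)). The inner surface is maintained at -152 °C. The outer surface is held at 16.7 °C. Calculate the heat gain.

Q = 1870 W

Series thermal resistances, inner to outer:
  R_stainless steel = (1/5.65 − 1/5.69)/(4πk) = 0.001244/(4π·15.0) = 6.601×10^-6 K/W
  R_expanded polystyrene = (1/5.69 − 1/6.11)/(4πk) = 0.01208/(4π·0.0379) = 0.02537 K/W
  R_phenolic foam = (1/6.11 − 1/6.81)/(4πk) = 0.01682/(4π·0.0206) = 0.06499 K/W
ΣR = 6.601×10^-6 + 0.02537 + 0.06499 = 0.09037 K/W
Q = ΔT/ΣR = (-152 °C − 16.7 °C)/0.09037 = -1870 W
(Negative Q ⇒ heat flows inward; heat gain = 1870 W.)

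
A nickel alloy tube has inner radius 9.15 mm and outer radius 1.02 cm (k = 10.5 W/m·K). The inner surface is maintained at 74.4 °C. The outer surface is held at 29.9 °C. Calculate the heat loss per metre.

Q' = 27.0 kW/m

Q' = 2πk·ΔT/ln(r₂/r₁) = 2π × 10.5 × 44.5 / ln(0.0102/0.00915) = 27000 W/m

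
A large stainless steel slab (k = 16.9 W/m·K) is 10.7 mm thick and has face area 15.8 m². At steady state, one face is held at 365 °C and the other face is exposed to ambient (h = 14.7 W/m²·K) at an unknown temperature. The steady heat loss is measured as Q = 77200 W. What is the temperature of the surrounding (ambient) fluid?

T_out = 29.5 °C

Series resistances:
  R_stainless steel = L/(kA) = 0.0107/(16.9·15.8) = 4.007×10^-5 K/W
  R_conv,out = 1/(hA) = 1/(14.7·15.8) = 0.004306 K/W
ΣR = 0.004346 K/W
ΔT = Q·ΣR = 77200 × 0.004346 = 335.5 K
Heat flows outward, so T_out = T_in − ΔT = 365 − 335.5 = 29.5 °C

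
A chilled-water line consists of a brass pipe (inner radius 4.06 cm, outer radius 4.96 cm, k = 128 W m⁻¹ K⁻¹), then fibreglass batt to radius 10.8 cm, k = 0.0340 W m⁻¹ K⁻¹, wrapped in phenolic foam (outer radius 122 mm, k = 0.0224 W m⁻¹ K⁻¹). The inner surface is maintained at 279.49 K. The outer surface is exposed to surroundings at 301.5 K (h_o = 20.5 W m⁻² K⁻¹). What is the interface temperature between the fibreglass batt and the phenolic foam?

Series thermal resistances, inner to outer:
  R'_brass = ln(0.0496/0.0406)/(2πk) = 0.2002/(2π·128) = 2.490×10^-4 m·K/W
  R'_fibreglass batt = ln(0.108/0.0496)/(2πk) = 0.7781/(2π·0.0340) = 3.642 m·K/W
  R'_phenolic foam = ln(0.122/0.108)/(2πk) = 0.1219/(2π·0.0224) = 0.8660 m·K/W
  R'_conv,out = 1/(2πr h) = 1/(2π·0.122·20.5) = 0.06364 m·K/W
ΣR = 2.490×10^-4 + 3.642 + 0.8660 + 0.06364 = 4.572 m·K/W
Q' = ΔT/ΣR = (279.49 K − 301.5 K)/4.572 = -4.814 W/m
From the inner boundary to the fibreglass batt/phenolic foam interface, ΣR_partial = 3.642 m·K/W.
T_interface = T_in − Q'·ΣR_partial = 279.49 K − (-4.814)(3.642) = 297.0 K

T = 297.0 K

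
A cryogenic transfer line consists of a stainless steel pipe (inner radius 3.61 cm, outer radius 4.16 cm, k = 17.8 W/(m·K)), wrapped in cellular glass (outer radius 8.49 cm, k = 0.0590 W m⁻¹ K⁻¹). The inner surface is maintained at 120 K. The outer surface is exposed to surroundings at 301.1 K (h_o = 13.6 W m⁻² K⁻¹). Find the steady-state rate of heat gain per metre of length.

Series thermal resistances, inner to outer:
  R'_stainless steel = ln(0.0416/0.0361)/(2πk) = 0.1418/(2π·17.8) = 0.001268 m·K/W
  R'_cellular glass = ln(0.0849/0.0416)/(2πk) = 0.7134/(2π·0.0590) = 1.924 m·K/W
  R'_conv,out = 1/(2πr h) = 1/(2π·0.0849·13.6) = 0.1378 m·K/W
ΣR = 0.001268 + 1.924 + 0.1378 = 2.063 m·K/W
Q' = ΔT/ΣR = (120 K − 301.1 K)/2.063 = -87.8 W/m
(Negative Q' ⇒ heat flows inward; heat gain = 87.8 W/m.)

Q' = 87.8 W/m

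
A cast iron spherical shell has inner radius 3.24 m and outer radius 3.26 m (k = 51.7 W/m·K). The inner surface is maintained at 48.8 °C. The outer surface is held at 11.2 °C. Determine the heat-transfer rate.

Q = 12900 kW

Q = 4πk·ΔT/(1/r₁ − 1/r₂) = 4π × 51.7 × 37.6 / (1/3.24 − 1/3.26) = 1.29×10^7 W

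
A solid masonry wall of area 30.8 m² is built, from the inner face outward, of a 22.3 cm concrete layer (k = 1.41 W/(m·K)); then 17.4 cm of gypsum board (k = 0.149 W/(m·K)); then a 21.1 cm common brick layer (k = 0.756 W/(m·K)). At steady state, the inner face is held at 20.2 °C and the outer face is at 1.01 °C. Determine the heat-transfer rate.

Q = 368 W

Resistance network (inner→outer):
  R_concrete = L/(kA) = 0.223/(1.41·30.8) = 0.005135 K/W
  R_gypsum board = L/(kA) = 0.174/(0.149·30.8) = 0.03792 K/W
  R_common brick = L/(kA) = 0.211/(0.756·30.8) = 0.009062 K/W
ΣR = 0.005135 + 0.03792 + 0.009062 = 0.05212 K/W
Q = ΔT/ΣR = (20.2 °C − 1.01 °C)/0.05212 = 368 W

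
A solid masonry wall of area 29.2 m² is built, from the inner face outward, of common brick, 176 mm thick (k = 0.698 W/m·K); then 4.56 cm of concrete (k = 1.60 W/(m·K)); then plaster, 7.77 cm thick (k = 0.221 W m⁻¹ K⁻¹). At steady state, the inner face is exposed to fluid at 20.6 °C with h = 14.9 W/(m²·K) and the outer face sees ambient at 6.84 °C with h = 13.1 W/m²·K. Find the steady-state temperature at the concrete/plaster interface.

T = 14.4 °C

Resistance network (inner→outer):
  R_conv,in = 1/(hA) = 1/(14.9·29.2) = 0.002298 K/W
  R_common brick = L/(kA) = 0.176/(0.698·29.2) = 0.008635 K/W
  R_concrete = L/(kA) = 0.0456/(1.60·29.2) = 9.760×10^-4 K/W
  R_plaster = L/(kA) = 0.0777/(0.221·29.2) = 0.01204 K/W
  R_conv,out = 1/(hA) = 1/(13.1·29.2) = 0.002614 K/W
ΣR = 0.002298 + 0.008635 + 9.760×10^-4 + 0.01204 + 0.002614 = 0.02656 K/W
Q = ΔT/ΣR = (20.6 °C − 6.84 °C)/0.02656 = 518.1 W
From the inner boundary to the concrete/plaster interface, ΣR_partial = 0.01191 K/W.
T_interface = T_in − Q·ΣR_partial = 20.6 °C − (518.1)(0.01191) = 14.4 °C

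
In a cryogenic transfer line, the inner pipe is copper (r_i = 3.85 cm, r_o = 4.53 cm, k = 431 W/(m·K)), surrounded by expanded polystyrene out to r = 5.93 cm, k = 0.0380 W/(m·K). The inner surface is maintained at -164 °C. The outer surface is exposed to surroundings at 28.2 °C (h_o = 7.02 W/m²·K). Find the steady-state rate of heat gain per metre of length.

Treat each layer as a resistance in series:
  R'_copper = ln(0.0453/0.0385)/(2πk) = 0.1626/(2π·431) = 6.006×10^-5 m·K/W
  R'_expanded polystyrene = ln(0.0593/0.0453)/(2πk) = 0.2693/(2π·0.0380) = 1.128 m·K/W
  R'_conv,out = 1/(2πr h) = 1/(2π·0.0593·7.02) = 0.3823 m·K/W
ΣR = 6.006×10^-5 + 1.128 + 0.3823 = 1.510 m·K/W
Q' = ΔT/ΣR = (-164 °C − 28.2 °C)/1.510 = -127 W/m
(Negative Q' ⇒ heat flows inward; heat gain = 127 W/m.)

Q' = 127 W/m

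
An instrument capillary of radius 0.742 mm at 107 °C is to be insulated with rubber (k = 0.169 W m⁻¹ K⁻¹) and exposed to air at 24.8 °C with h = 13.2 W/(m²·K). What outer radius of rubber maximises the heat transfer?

r_cr = 1.28 cm

For a cylinder, r_cr = k_ins/h = 0.169/13.2 = 0.0128 m = 1.28 cm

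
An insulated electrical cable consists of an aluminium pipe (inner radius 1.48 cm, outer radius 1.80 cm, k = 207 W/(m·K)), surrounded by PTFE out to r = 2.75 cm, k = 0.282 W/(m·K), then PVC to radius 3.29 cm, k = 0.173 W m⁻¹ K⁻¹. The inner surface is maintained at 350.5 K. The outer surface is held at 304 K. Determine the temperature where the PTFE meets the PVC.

T = 323.0 K

Treat each layer as a resistance in series:
  R'_aluminium = ln(0.0180/0.0148)/(2πk) = 0.1957/(2π·207) = 1.505×10^-4 m·K/W
  R'_PTFE = ln(0.0275/0.0180)/(2πk) = 0.4238/(2π·0.282) = 0.2392 m·K/W
  R'_PVC = ln(0.0329/0.0275)/(2πk) = 0.1793/(2π·0.173) = 0.1649 m·K/W
ΣR = 1.505×10^-4 + 0.2392 + 0.1649 = 0.4043 m·K/W
Q' = ΔT/ΣR = (350.5 K − 304 K)/0.4043 = 115.0 W/m
From the inner boundary to the PTFE/PVC interface, ΣR_partial = 0.2394 m·K/W.
T_interface = T_in − Q'·ΣR_partial = 350.5 K − (115.0)(0.2394) = 323.0 K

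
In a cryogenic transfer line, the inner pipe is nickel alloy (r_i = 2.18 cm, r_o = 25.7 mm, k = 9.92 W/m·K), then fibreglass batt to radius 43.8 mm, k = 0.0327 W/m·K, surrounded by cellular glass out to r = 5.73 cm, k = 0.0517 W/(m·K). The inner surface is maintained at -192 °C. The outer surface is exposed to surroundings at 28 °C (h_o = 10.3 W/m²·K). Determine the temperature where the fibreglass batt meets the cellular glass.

T = -37.3 °C

Treat each layer as a resistance in series:
  R'_nickel alloy = ln(0.0257/0.0218)/(2πk) = 0.1646/(2π·9.92) = 0.002641 m·K/W
  R'_fibreglass batt = ln(0.0438/0.0257)/(2πk) = 0.5331/(2π·0.0327) = 2.595 m·K/W
  R'_cellular glass = ln(0.0573/0.0438)/(2πk) = 0.2687/(2π·0.0517) = 0.8271 m·K/W
  R'_conv,out = 1/(2πr h) = 1/(2π·0.0573·10.3) = 0.2697 m·K/W
ΣR = 0.002641 + 2.595 + 0.8271 + 0.2697 = 3.694 m·K/W
Q' = ΔT/ΣR = (-192 °C − 28 °C)/3.694 = -59.56 W/m
From the inner boundary to the fibreglass batt/cellular glass interface, ΣR_partial = 2.598 m·K/W.
T_interface = T_in − Q'·ΣR_partial = -192 °C − (-59.56)(2.598) = -37.3 °C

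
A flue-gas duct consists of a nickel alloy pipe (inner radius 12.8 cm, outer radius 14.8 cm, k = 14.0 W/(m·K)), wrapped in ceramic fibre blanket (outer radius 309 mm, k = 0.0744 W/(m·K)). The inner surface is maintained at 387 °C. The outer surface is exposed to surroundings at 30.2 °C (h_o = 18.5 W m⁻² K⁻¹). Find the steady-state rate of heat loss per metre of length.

Q' = 222 W/m

Series thermal resistances, inner to outer:
  R'_nickel alloy = ln(0.148/0.128)/(2πk) = 0.1452/(2π·14.0) = 0.001650 m·K/W
  R'_ceramic fibre blanket = ln(0.309/0.148)/(2πk) = 0.7361/(2π·0.0744) = 1.575 m·K/W
  R'_conv,out = 1/(2πr h) = 1/(2π·0.309·18.5) = 0.02784 m·K/W
ΣR = 0.001650 + 1.575 + 0.02784 = 1.604 m·K/W
Q' = ΔT/ΣR = (387 °C − 30.2 °C)/1.604 = 222 W/m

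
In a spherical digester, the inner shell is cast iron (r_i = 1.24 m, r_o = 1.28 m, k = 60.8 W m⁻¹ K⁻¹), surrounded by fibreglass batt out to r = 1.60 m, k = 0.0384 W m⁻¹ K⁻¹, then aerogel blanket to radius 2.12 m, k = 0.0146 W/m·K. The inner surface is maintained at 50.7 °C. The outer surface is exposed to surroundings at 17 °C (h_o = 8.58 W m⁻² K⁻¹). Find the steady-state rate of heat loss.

Q = 29.0 W

Resistance network (inner→outer):
  R_cast iron = (1/1.24 − 1/1.28)/(4πk) = 0.02520/(4π·60.8) = 3.298×10^-5 K/W
  R_fibreglass batt = (1/1.28 − 1/1.60)/(4πk) = 0.1562/(4π·0.0384) = 0.3238 K/W
  R_aerogel blanket = (1/1.60 − 1/2.12)/(4πk) = 0.1533/(4π·0.0146) = 0.8356 K/W
  R_conv,out = 1/(4πr²h) = 1/(4π·2.12²·8.58) = 0.002064 K/W
ΣR = 3.298×10^-5 + 0.3238 + 0.8356 + 0.002064 = 1.161 K/W
Q = ΔT/ΣR = (50.7 °C − 17 °C)/1.161 = 29.0 W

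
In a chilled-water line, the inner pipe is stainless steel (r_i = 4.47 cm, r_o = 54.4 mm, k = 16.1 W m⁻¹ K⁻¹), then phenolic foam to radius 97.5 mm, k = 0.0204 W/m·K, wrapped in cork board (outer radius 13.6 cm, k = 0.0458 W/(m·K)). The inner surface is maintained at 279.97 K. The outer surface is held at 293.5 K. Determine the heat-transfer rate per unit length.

Q' = 2.37 W/m

Treat each layer as a resistance in series:
  R'_stainless steel = ln(0.0544/0.0447)/(2πk) = 0.1964/(2π·16.1) = 0.001941 m·K/W
  R'_phenolic foam = ln(0.0975/0.0544)/(2πk) = 0.5835/(2π·0.0204) = 4.552 m·K/W
  R'_cork board = ln(0.136/0.0975)/(2πk) = 0.3328/(2π·0.0458) = 1.156 m·K/W
ΣR = 0.001941 + 4.552 + 1.156 = 5.710 m·K/W
Q' = ΔT/ΣR = (279.97 K − 293.5 K)/5.710 = -2.37 W/m
(Negative Q' ⇒ heat flows inward; heat gain = 2.37 W/m.)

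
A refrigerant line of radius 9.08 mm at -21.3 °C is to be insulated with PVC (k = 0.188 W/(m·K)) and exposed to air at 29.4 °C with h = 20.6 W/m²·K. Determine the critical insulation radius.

For a cylinder, r_cr = k_ins/h = 0.188/20.6 = 0.00913 m = 0.913 cm

r_cr = 0.913 cm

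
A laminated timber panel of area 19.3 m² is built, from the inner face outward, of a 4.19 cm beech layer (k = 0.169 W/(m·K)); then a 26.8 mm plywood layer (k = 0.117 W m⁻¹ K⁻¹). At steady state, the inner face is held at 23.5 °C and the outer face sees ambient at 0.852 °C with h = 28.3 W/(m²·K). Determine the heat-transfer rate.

Resistance network (inner→outer):
  R_beech = L/(kA) = 0.0419/(0.169·19.3) = 0.01285 K/W
  R_plywood = L/(kA) = 0.0268/(0.117·19.3) = 0.01187 K/W
  R_conv,out = 1/(hA) = 1/(28.3·19.3) = 0.001831 K/W
ΣR = 0.01285 + 0.01187 + 0.001831 = 0.02655 K/W
Q = ΔT/ΣR = (23.5 °C − 0.852 °C)/0.02655 = 853 W

Q = 853 W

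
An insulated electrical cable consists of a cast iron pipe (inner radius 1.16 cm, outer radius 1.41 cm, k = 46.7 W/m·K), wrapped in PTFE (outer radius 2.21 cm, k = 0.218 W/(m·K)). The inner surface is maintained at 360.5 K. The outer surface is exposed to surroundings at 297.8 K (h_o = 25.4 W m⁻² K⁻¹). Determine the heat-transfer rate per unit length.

Series thermal resistances, inner to outer:
  R'_cast iron = ln(0.0141/0.0116)/(2πk) = 0.1952/(2π·46.7) = 6.651×10^-4 m·K/W
  R'_PTFE = ln(0.0221/0.0141)/(2πk) = 0.4494/(2π·0.218) = 0.3281 m·K/W
  R'_conv,out = 1/(2πr h) = 1/(2π·0.0221·25.4) = 0.2835 m·K/W
ΣR = 6.651×10^-4 + 0.3281 + 0.2835 = 0.6123 m·K/W
Q' = ΔT/ΣR = (360.5 K − 297.8 K)/0.6123 = 102 W/m

Q' = 102 W/m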